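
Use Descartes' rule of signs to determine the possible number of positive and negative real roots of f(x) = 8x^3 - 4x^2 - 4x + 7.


Descartes' rule of signs:

For positive roots, count sign changes in f(x) = 8x^3 - 4x^2 - 4x + 7:
Signs of coefficients: +, -, -, +
Number of sign changes: 2
Possible positive real roots: 2, 0

For negative roots, examine f(-x) = -8x^3 - 4x^2 + 4x + 7:
Signs of coefficients: -, -, +, +
Number of sign changes: 1
Possible negative real roots: 1

Positive roots: 2 or 0; Negative roots: 1


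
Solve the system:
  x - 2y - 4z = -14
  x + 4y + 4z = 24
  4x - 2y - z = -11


Using Cramer's rule. Expand each determinant along the first row.
D  = 1*[4*(-1) - 4*(-2)] - (-2)*[1*(-1) - 4*4] + (-4)*[1*(-2) - 4*4]
  = 1*(4) - (-2)*(-17) + (-4)*(-18) = 42
Dx = (-14)*[4*(-1) - 4*(-2)] - (-2)*[24*(-1) - 4*(-11)] + (-4)*[24*(-2) - 4*(-11)]
  = (-14)*(4) - (-2)*(20) + (-4)*(-4) = 0
Dy = 1*[24*(-1) - 4*(-11)] - (-14)*[1*(-1) - 4*4] + (-4)*[1*(-11) - 24*4]
  = 1*(20) - (-14)*(-17) + (-4)*(-107) = 210
Dz = 1*[4*(-11) - 24*(-2)] - (-2)*[1*(-11) - 24*4] + (-14)*[1*(-2) - 4*4]
  = 1*(4) - (-2)*(-107) + (-14)*(-18) = 42
x = Dx/D = 0/42 = 0, y = Dy/D = 210/42 = 5, z = Dz/D = 42/42 = 1
Check eq1: (1)(0) + (-2)(5) + (-4)(1) = -14 = -14 ✓
Check eq2: (1)(0) + (4)(5) + (4)(1) = 24 = 24 ✓
Check eq3: (4)(0) + (-2)(5) + (-1)(1) = -11 = -11 ✓

x = 0, y = 5, z = 1


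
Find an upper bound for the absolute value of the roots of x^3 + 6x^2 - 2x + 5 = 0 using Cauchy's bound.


Cauchy's bound: all roots r satisfy |r| <= 1 + max(|a_i/a_n|) for i = 0,...,n-1
where a_n is the leading coefficient.

Coefficients: [1, 6, -2, 5]
Leading coefficient a_n = 1
Ratios |a_i/a_n|: 6, 2, 5
Maximum ratio: 6
Cauchy's bound: |r| <= 1 + 6 = 7

Upper bound = 7


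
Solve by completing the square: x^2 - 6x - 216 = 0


Start: x^2 - 6x - 216 = 0
Move constant: x^2 - 6x = 216
Half of -6 is -3, squared is 9
Add 9 to both sides: x^2 - 6x + 9 = 225
(x - 3)^2 = 225
x - 3 = ±15
x = 3 + 15 = 18 or x = 3 - 15 = -12

x = -12, x = 18


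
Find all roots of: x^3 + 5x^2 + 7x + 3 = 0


Let p(x) = x^3 + 5x^2 + 7x + 3. By the rational root theorem (leading coefficient 1), any rational root is an integer divisor of 3: try ±1, ±2, ... in turn.
Test x = 1: value = 16 ≠ 0.
Test x = -1: value = 0 ✓, so (x + 1) is a factor.
Synthetic division by (x + 1): bring down 1; 1(-1) + 5 = 4; 4(-1) + 7 = 3; 3(-1) + 3 = 0 → quotient x^2 + 4x + 3, remainder 0.
Solve the quadratic x^2 + 4x + 3 = 0: discriminant = 4^2 - 4(1)(3) = 16 - 12 = 4.
sqrt(4) = 2, so x = (-4 ± 2)/2: x = -1 or x = -3.
Collecting all roots found:

x = -3, x = -1 (multiplicity 2)


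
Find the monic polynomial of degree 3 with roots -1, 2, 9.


A monic polynomial with roots -1, 2, 9 is:
p(x) = (x + 1)(x - 2)(x - 9)
After multiplying by (x + 1): x + 1
After multiplying by (x - 2): x^2 - x - 2
After multiplying by (x - 9): x^3 - 10x^2 + 7x + 18

x^3 - 10x^2 + 7x + 18


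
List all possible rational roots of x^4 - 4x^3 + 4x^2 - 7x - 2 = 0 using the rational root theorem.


Rational root theorem: possible roots are ±p/q where:
  p divides the constant term (-2): p ∈ {1, 2}
  q divides the leading coefficient (1): q ∈ {1}

All possible rational roots: -2, -1, 1, 2

-2, -1, 1, 2


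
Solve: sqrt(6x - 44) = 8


Square both sides: 6x - 44 = 8^2 = 64
6x = 64 + 44 = 108
x = 18
Check: sqrt(6*18 - 44) = sqrt(64) = 8 ✓

x = 18


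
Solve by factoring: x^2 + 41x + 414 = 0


We need two numbers that multiply to 414 and add to 41.
Those numbers are 18 and 23 (since 18 * 23 = 414 and 18 + 23 = 41).
So x^2 + 41x + 414 = (x + 18)(x + 23) = 0
Setting each factor to zero: x = -18 or x = -23

x = -23, x = -18


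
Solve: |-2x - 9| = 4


An absolute value equation |expr| = 4 gives two cases:
Case 1: -2x - 9 = 4
  -2x = 13, so x = -13/2
Case 2: -2x - 9 = -4
  -2x = 5, so x = -5/2

x = -13/2, x = -5/2


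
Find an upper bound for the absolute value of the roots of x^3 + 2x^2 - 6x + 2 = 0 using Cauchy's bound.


Cauchy's bound: all roots r satisfy |r| <= 1 + max(|a_i/a_n|) for i = 0,...,n-1
where a_n is the leading coefficient.

Coefficients: [1, 2, -6, 2]
Leading coefficient a_n = 1
Ratios |a_i/a_n|: 2, 6, 2
Maximum ratio: 6
Cauchy's bound: |r| <= 1 + 6 = 7

Upper bound = 7


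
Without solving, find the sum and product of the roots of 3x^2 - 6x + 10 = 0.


By Vieta's formulas for ax^2 + bx + c = 0:
  Sum of roots = -b/a
  Product of roots = c/a

Here a = 3, b = -6, c = 10
Sum = -(-6)/3 = 2
Product = 10/3 = 10/3

Sum = 2, Product = 10/3


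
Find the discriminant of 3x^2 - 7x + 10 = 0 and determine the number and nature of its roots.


For ax^2 + bx + c = 0, discriminant D = b^2 - 4ac
Here a = 3, b = -7, c = 10
D = (-7)^2 - 4(3)(10) = 49 - 120 = -71

D = -71 < 0
The equation has no real roots (2 complex conjugate roots).

Discriminant = -71, no real roots (2 complex conjugate roots)


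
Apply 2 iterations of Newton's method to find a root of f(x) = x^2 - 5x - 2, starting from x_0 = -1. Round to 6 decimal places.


Newton's method: x_(n+1) = x_n - f(x_n)/f'(x_n)
f(x) = x^2 - 5x - 2
f'(x) = 2x - 5

Iteration 1:
  f(-1.000000) = 4.000000
  f'(-1.000000) = -7.000000
  x_1 = -1.000000 - (4.000000)/(-7.000000) = -0.428571

Iteration 2:
  f(-0.428571) = 0.326531
  f'(-0.428571) = -5.857143
  x_2 = -0.428571 - (0.326531)/(-5.857143) = -0.372822

x_2 = -0.372822


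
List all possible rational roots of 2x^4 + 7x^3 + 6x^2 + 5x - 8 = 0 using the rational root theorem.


Rational root theorem: possible roots are ±p/q where:
  p divides the constant term (-8): p ∈ {1, 2, 4, 8}
  q divides the leading coefficient (2): q ∈ {1, 2}

All possible rational roots: -8, -4, -2, -1, -1/2, 1/2, 1, 2, 4, 8

-8, -4, -2, -1, -1/2, 1/2, 1, 2, 4, 8


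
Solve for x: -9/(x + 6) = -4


Multiply both sides by (x + 6): -9 = -4(x + 6)
Distribute: -9 = -4x - 24
-4x = -9 + 24 = 15
x = -15/4

x = -15/4


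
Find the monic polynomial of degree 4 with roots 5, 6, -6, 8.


A monic polynomial with roots 5, 6, -6, 8 is:
p(x) = (x - 5)(x - 6)(x + 6)(x - 8)
After multiplying by (x - 5): x - 5
After multiplying by (x - 6): x^2 - 11x + 30
After multiplying by (x + 6): x^3 - 5x^2 - 36x + 180
After multiplying by (x - 8): x^4 - 13x^3 + 4x^2 + 468x - 1440

x^4 - 13x^3 + 4x^2 + 468x - 1440


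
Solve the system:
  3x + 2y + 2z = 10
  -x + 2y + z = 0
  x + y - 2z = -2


Using Cramer's rule. Expand each determinant along the first row.
D  = 3*[2*(-2) - 1*1] - 2*[(-1)*(-2) - 1*1] + 2*[(-1)*1 - 2*1]
  = 3*(-5) - 2*(1) + 2*(-3) = -23
Dx = 10*[2*(-2) - 1*1] - 2*[0*(-2) - 1*(-2)] + 2*[0*1 - 2*(-2)]
  = 10*(-5) - 2*(2) + 2*(4) = -46
Dy = 3*[0*(-2) - 1*(-2)] - 10*[(-1)*(-2) - 1*1] + 2*[(-1)*(-2) - 0*1]
  = 3*(2) - 10*(1) + 2*(2) = 0
Dz = 3*[2*(-2) - 0*1] - 2*[(-1)*(-2) - 0*1] + 10*[(-1)*1 - 2*1]
  = 3*(-4) - 2*(2) + 10*(-3) = -46
x = Dx/D = -46/-23 = 2, y = Dy/D = 0/-23 = 0, z = Dz/D = -46/-23 = 2
Check eq1: (3)(2) + (2)(0) + (2)(2) = 10 = 10 ✓
Check eq2: (-1)(2) + (2)(0) + (1)(2) = 0 = 0 ✓
Check eq3: (1)(2) + (1)(0) + (-2)(2) = -2 = -2 ✓

x = 2, y = 0, z = 2


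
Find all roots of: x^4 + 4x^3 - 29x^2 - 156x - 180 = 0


Let p(x) = x^4 + 4x^3 - 29x^2 - 156x - 180. By the rational root theorem (leading coefficient 1), any rational root is an integer divisor of 180: try ±1, ±2, ... in turn.
Test x = 1: value = -360 ≠ 0.
Test x = -1: value = -56 ≠ 0.
Test x = 2: value = -560 ≠ 0.
Test x = -2: value = 0 ✓, so (x + 2) is a factor.
Synthetic division by (x + 2): bring down 1; 1(-2) + 4 = 2; 2(-2) - 29 = -33; (-33)(-2) - 156 = -90; (-90)(-2) - 180 = 0 → quotient x^3 + 2x^2 - 33x - 90, remainder 0.
Continue with the quotient x^3 + 2x^2 - 33x - 90 (candidates must divide 90; re-test x = -2 first in case it repeats).
Test x = -2: value = -24 ≠ 0.
Test x = 3: value = -144 ≠ 0.
Test x = -3: value = 0 ✓, so (x + 3) is a factor.
Synthetic division by (x + 3): bring down 1; 1(-3) + 2 = -1; (-1)(-3) - 33 = -30; (-30)(-3) - 90 = 0 → quotient x^2 - x - 30, remainder 0.
Solve the quadratic x^2 - x - 30 = 0: discriminant = (-1)^2 - 4(1)(-30) = 1 + 120 = 121.
sqrt(121) = 11, so x = (1 ± 11)/2: x = 6 or x = -5.
Collecting all roots found:

x = -5, x = -3, x = -2, x = 6


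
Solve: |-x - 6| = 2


An absolute value equation |expr| = 2 gives two cases:
Case 1: -x - 6 = 2
  -x = 8, so x = -8
Case 2: -x - 6 = -2
  -x = 4, so x = -4

x = -8, x = -4


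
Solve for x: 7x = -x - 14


Starting with: 7x = -x - 14
Move all x terms to left: (7 + 1)x = -14 - 0
Simplify: 8x = -14
Divide both sides by 8: x = -7/4

x = -7/4


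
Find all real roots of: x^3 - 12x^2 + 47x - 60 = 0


Let p(x) = x^3 - 12x^2 + 47x - 60. By the rational root theorem (leading coefficient 1), any rational root is an integer divisor of 60: try ±1, ±2, ... in turn.
Test x = 1: value = -24 ≠ 0.
Test x = -1: value = -120 ≠ 0.
Test x = 2: value = -6 ≠ 0.
Test x = -2: value = -210 ≠ 0.
Test x = 3: value = 0 ✓, so (x - 3) is a factor.
Synthetic division by (x - 3): bring down 1; 1(3) - 12 = -9; (-9)(3) + 47 = 20; 20(3) - 60 = 0 → quotient x^2 - 9x + 20, remainder 0.
Solve the quadratic x^2 - 9x + 20 = 0: discriminant = (-9)^2 - 4(1)(20) = 81 - 80 = 1.
sqrt(1) = 1, so x = (9 ± 1)/2: x = 5 or x = 4.

x = 3, x = 4, x = 5


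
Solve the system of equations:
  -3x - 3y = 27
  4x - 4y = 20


Using Cramer's rule:
Determinant D = (-3)(-4) - (4)(-3) = 12 + 12 = 24
Dx = (27)(-4) - (20)(-3) = -108 + 60 = -48
Dy = (-3)(20) - (4)(27) = -60 - 108 = -168
x = Dx/D = -48/24 = -2
y = Dy/D = -168/24 = -7

x = -2, y = -7


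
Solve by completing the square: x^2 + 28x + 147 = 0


Start: x^2 + 28x + 147 = 0
Move constant: x^2 + 28x = -147
Half of 28 is 14, squared is 196
Add 196 to both sides: x^2 + 28x + 196 = 49
(x + 14)^2 = 49
x + 14 = ±7
x = -14 + 7 = -7 or x = -14 - 7 = -21

x = -21, x = -7


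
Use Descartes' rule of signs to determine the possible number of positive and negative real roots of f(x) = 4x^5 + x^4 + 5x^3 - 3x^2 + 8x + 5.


Descartes' rule of signs:

For positive roots, count sign changes in f(x) = 4x^5 + x^4 + 5x^3 - 3x^2 + 8x + 5:
Signs of coefficients: +, +, +, -, +, +
Number of sign changes: 2
Possible positive real roots: 2, 0

For negative roots, examine f(-x) = -4x^5 + x^4 - 5x^3 - 3x^2 - 8x + 5:
Signs of coefficients: -, +, -, -, -, +
Number of sign changes: 3
Possible negative real roots: 3, 1

Positive roots: 2 or 0; Negative roots: 3 or 1


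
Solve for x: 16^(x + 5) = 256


Express both sides with the same base.
256 = 16^2
Since the bases match, equate exponents: x + 5 = 2
So x = 2 - (5) = -3

x = -3


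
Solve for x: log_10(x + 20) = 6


Convert to exponential form: x + 20 = 10^6 = 1000000
x = 1000000 - 20 = 999980
Check: log_10(999980 + 20) = log_10(1000000) = log_10(1000000) = 6 ✓

x = 999980


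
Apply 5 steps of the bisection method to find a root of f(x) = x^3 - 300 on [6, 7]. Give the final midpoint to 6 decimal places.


f(x) = x^3 - 300
f(6) = -84 < 0
f(7) = 43 > 0

Step 1: midpoint = (6.000000 + 7.000000)/2 = 6.500000
  f(6.500000) = -25.375000
  f(mid) < 0, so root is in [6.500000, 7.000000]

Step 2: midpoint = (6.500000 + 7.000000)/2 = 6.750000
  f(6.750000) = 7.546875
  f(mid) > 0, so root is in [6.500000, 6.750000]

Step 3: midpoint = (6.500000 + 6.750000)/2 = 6.625000
  f(6.625000) = -9.224609
  f(mid) < 0, so root is in [6.625000, 6.750000]

Step 4: midpoint = (6.625000 + 6.750000)/2 = 6.687500
  f(6.687500) = -0.917236
  f(mid) < 0, so root is in [6.687500, 6.750000]

Step 5: midpoint = (6.687500 + 6.750000)/2 = 6.718750
  f(6.718750) = 3.295135
  f(mid) > 0, so root is in [6.687500, 6.718750]

midpoint = 6.718750


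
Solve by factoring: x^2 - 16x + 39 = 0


We need two numbers that multiply to 39 and add to -16.
Those numbers are -13 and -3 (since (-13) * (-3) = 39 and (-13) + (-3) = -16).
So x^2 - 16x + 39 = (x - 13)(x - 3) = 0
Setting each factor to zero: x = 13 or x = 3

x = 3, x = 13


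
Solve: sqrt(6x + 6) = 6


Square both sides: 6x + 6 = 6^2 = 36
6x = 36 - 6 = 30
x = 5
Check: sqrt(6*5 + 6) = sqrt(36) = 6 ✓

x = 5


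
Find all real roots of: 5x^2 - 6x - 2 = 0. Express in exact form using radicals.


Using the quadratic formula: x = (-b ± sqrt(b^2 - 4ac)) / (2a)
Here a = 5, b = -6, c = -2
Discriminant = b^2 - 4ac = (-6)^2 - 4(5)(-2) = 36 + 40 = 76
Since discriminant = 76 > 0, there are two real roots.
x = (6 ± 2*sqrt(19)) / 10
Simplifying: x = (3 ± sqrt(19)) / 5
Numerically: x ≈ 1.4718 or x ≈ -0.2718

x = (3 + sqrt(19)) / 5 or x = (3 - sqrt(19)) / 5


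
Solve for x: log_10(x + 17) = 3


Convert to exponential form: x + 17 = 10^3 = 1000
x = 1000 - 17 = 983
Check: log_10(983 + 17) = log_10(1000) = log_10(1000) = 3 ✓

x = 983


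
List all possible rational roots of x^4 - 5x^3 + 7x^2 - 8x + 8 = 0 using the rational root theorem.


Rational root theorem: possible roots are ±p/q where:
  p divides the constant term (8): p ∈ {1, 2, 4, 8}
  q divides the leading coefficient (1): q ∈ {1}

All possible rational roots: -8, -4, -2, -1, 1, 2, 4, 8

-8, -4, -2, -1, 1, 2, 4, 8


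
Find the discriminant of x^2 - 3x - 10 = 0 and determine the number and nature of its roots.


For ax^2 + bx + c = 0, discriminant D = b^2 - 4ac
Here a = 1, b = -3, c = -10
D = (-3)^2 - 4(1)(-10) = 9 + 40 = 49

D = 49 > 0 and is a perfect square (sqrt = 7)
The equation has 2 distinct real rational roots.

Discriminant = 49, 2 distinct real rational roots


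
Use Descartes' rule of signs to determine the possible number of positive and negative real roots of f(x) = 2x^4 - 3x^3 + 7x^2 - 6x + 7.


Descartes' rule of signs:

For positive roots, count sign changes in f(x) = 2x^4 - 3x^3 + 7x^2 - 6x + 7:
Signs of coefficients: +, -, +, -, +
Number of sign changes: 4
Possible positive real roots: 4, 2, 0

For negative roots, examine f(-x) = 2x^4 + 3x^3 + 7x^2 + 6x + 7:
Signs of coefficients: +, +, +, +, +
Number of sign changes: 0
Possible negative real roots: 0

Positive roots: 4 or 2 or 0; Negative roots: 0


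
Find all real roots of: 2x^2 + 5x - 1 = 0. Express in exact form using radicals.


Using the quadratic formula: x = (-b ± sqrt(b^2 - 4ac)) / (2a)
Here a = 2, b = 5, c = -1
Discriminant = b^2 - 4ac = 5^2 - 4(2)(-1) = 25 + 8 = 33
Since discriminant = 33 > 0, there are two real roots.
x = (-5 ± sqrt(33)) / 4
Numerically: x ≈ 0.1861 or x ≈ -2.6861

x = (-5 + sqrt(33)) / 4 or x = (-5 - sqrt(33)) / 4


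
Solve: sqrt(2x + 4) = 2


Square both sides: 2x + 4 = 2^2 = 4
2x = 4 - 4 = 0
x = 0
Check: sqrt(2*0 + 4) = sqrt(4) = 2 ✓

x = 0


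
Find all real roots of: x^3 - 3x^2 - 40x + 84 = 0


Let p(x) = x^3 - 3x^2 - 40x + 84. By the rational root theorem (leading coefficient 1), any rational root is an integer divisor of 84: try ±1, ±2, ... in turn.
Test x = 1: value = 42 ≠ 0.
Test x = -1: value = 120 ≠ 0.
Test x = 2: value = 0 ✓, so (x - 2) is a factor.
Synthetic division by (x - 2): bring down 1; 1(2) - 3 = -1; (-1)(2) - 40 = -42; (-42)(2) + 84 = 0 → quotient x^2 - x - 42, remainder 0.
Solve the quadratic x^2 - x - 42 = 0: discriminant = (-1)^2 - 4(1)(-42) = 1 + 168 = 169.
sqrt(169) = 13, so x = (1 ± 13)/2: x = 7 or x = -6.

x = -6, x = 2, x = 7


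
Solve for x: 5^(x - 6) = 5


Express both sides with the same base.
5 = 5^1
Since the bases match, equate exponents: x - 6 = 1
So x = 1 - (-6) = 7

x = 7


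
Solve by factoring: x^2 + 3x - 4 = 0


We need two numbers that multiply to -4 and add to 3.
Those numbers are -1 and 4 (since (-1) * 4 = -4 and (-1) + 4 = 3).
So x^2 + 3x - 4 = (x - 1)(x + 4) = 0
Setting each factor to zero: x = 1 or x = -4

x = -4, x = 1


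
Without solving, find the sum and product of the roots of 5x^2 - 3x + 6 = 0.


By Vieta's formulas for ax^2 + bx + c = 0:
  Sum of roots = -b/a
  Product of roots = c/a

Here a = 5, b = -3, c = 6
Sum = -(-3)/5 = 3/5
Product = 6/5 = 6/5

Sum = 3/5, Product = 6/5


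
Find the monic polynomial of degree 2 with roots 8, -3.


A monic polynomial with roots 8, -3 is:
p(x) = (x - 8)(x + 3)
After multiplying by (x - 8): x - 8
After multiplying by (x + 3): x^2 - 5x - 24

x^2 - 5x - 24


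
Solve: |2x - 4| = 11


An absolute value equation |expr| = 11 gives two cases:
Case 1: 2x - 4 = 11
  2x = 15, so x = 15/2
Case 2: 2x - 4 = -11
  2x = -7, so x = -7/2

x = -7/2, x = 15/2


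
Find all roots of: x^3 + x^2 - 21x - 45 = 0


Let p(x) = x^3 + x^2 - 21x - 45. By the rational root theorem (leading coefficient 1), any rational root is an integer divisor of 45: try ±1, ±2, ... in turn.
Test x = 1: value = -64 ≠ 0.
Test x = -1: value = -24 ≠ 0.
Test x = 3: value = -72 ≠ 0.
Test x = -3: value = 0 ✓, so (x + 3) is a factor.
Synthetic division by (x + 3): bring down 1; 1(-3) + 1 = -2; (-2)(-3) - 21 = -15; (-15)(-3) - 45 = 0 → quotient x^2 - 2x - 15, remainder 0.
Solve the quadratic x^2 - 2x - 15 = 0: discriminant = (-2)^2 - 4(1)(-15) = 4 + 60 = 64.
sqrt(64) = 8, so x = (2 ± 8)/2: x = 5 or x = -3.
Collecting all roots found:

x = -3 (multiplicity 2), x = 5


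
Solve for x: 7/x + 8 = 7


Subtract 8 from both sides: 7/x = -1
Multiply both sides by x: 7 = -1 * x
Divide by -1: x = -7

x = -7


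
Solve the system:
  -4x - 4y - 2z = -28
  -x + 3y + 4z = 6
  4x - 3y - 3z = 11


Using Cramer's rule. Expand each determinant along the first row.
D  = (-4)*[3*(-3) - 4*(-3)] - (-4)*[(-1)*(-3) - 4*4] + (-2)*[(-1)*(-3) - 3*4]
  = (-4)*(3) - (-4)*(-13) + (-2)*(-9) = -46
Dx = (-28)*[3*(-3) - 4*(-3)] - (-4)*[6*(-3) - 4*11] + (-2)*[6*(-3) - 3*11]
  = (-28)*(3) - (-4)*(-62) + (-2)*(-51) = -230
Dy = (-4)*[6*(-3) - 4*11] - (-28)*[(-1)*(-3) - 4*4] + (-2)*[(-1)*11 - 6*4]
  = (-4)*(-62) - (-28)*(-13) + (-2)*(-35) = -46
Dz = (-4)*[3*11 - 6*(-3)] - (-4)*[(-1)*11 - 6*4] + (-28)*[(-1)*(-3) - 3*4]
  = (-4)*(51) - (-4)*(-35) + (-28)*(-9) = -92
x = Dx/D = -230/-46 = 5, y = Dy/D = -46/-46 = 1, z = Dz/D = -92/-46 = 2
Check eq1: (-4)(5) + (-4)(1) + (-2)(2) = -28 = -28 ✓
Check eq2: (-1)(5) + (3)(1) + (4)(2) = 6 = 6 ✓
Check eq3: (4)(5) + (-3)(1) + (-3)(2) = 11 = 11 ✓

x = 5, y = 1, z = 2


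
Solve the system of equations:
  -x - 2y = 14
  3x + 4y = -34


Using Cramer's rule:
Determinant D = (-1)(4) - (3)(-2) = -4 + 6 = 2
Dx = (14)(4) - (-34)(-2) = 56 - 68 = -12
Dy = (-1)(-34) - (3)(14) = 34 - 42 = -8
x = Dx/D = -12/2 = -6
y = Dy/D = -8/2 = -4

x = -6, y = -4


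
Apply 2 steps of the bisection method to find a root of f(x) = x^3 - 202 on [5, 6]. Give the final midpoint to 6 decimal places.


f(x) = x^3 - 202
f(5) = -77 < 0
f(6) = 14 > 0

Step 1: midpoint = (5.000000 + 6.000000)/2 = 5.500000
  f(5.500000) = -35.625000
  f(mid) < 0, so root is in [5.500000, 6.000000]

Step 2: midpoint = (5.500000 + 6.000000)/2 = 5.750000
  f(5.750000) = -11.890625
  f(mid) < 0, so root is in [5.750000, 6.000000]

midpoint = 5.750000


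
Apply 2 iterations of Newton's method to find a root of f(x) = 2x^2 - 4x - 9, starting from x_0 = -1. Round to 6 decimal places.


Newton's method: x_(n+1) = x_n - f(x_n)/f'(x_n)
f(x) = 2x^2 - 4x - 9
f'(x) = 4x - 4

Iteration 1:
  f(-1.000000) = -3.000000
  f'(-1.000000) = -8.000000
  x_1 = -1.000000 - (-3.000000)/(-8.000000) = -1.375000

Iteration 2:
  f(-1.375000) = 0.281250
  f'(-1.375000) = -9.500000
  x_2 = -1.375000 - (0.281250)/(-9.500000) = -1.345395

x_2 = -1.345395


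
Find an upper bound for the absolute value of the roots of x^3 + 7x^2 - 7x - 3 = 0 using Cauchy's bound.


Cauchy's bound: all roots r satisfy |r| <= 1 + max(|a_i/a_n|) for i = 0,...,n-1
where a_n is the leading coefficient.

Coefficients: [1, 7, -7, -3]
Leading coefficient a_n = 1
Ratios |a_i/a_n|: 7, 7, 3
Maximum ratio: 7
Cauchy's bound: |r| <= 1 + 7 = 8

Upper bound = 8


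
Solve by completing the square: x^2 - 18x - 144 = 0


Start: x^2 - 18x - 144 = 0
Move constant: x^2 - 18x = 144
Half of -18 is -9, squared is 81
Add 81 to both sides: x^2 - 18x + 81 = 225
(x - 9)^2 = 225
x - 9 = ±15
x = 9 + 15 = 24 or x = 9 - 15 = -6

x = -6, x = 24


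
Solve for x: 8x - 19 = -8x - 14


Starting with: 8x - 19 = -8x - 14
Move all x terms to left: (8 + 8)x = -14 + 19
Simplify: 16x = 5
Divide both sides by 16: x = 5/16

x = 5/16


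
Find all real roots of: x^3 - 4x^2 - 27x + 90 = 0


Let p(x) = x^3 - 4x^2 - 27x + 90. By the rational root theorem (leading coefficient 1), any rational root is an integer divisor of 90: try ±1, ±2, ... in turn.
Test x = 1: value = 60 ≠ 0.
Test x = -1: value = 112 ≠ 0.
Test x = 2: value = 28 ≠ 0.
Test x = -2: value = 120 ≠ 0.
Test x = 3: value = 0 ✓, so (x - 3) is a factor.
Synthetic division by (x - 3): bring down 1; 1(3) - 4 = -1; (-1)(3) - 27 = -30; (-30)(3) + 90 = 0 → quotient x^2 - x - 30, remainder 0.
Solve the quadratic x^2 - x - 30 = 0: discriminant = (-1)^2 - 4(1)(-30) = 1 + 120 = 121.
sqrt(121) = 11, so x = (1 ± 11)/2: x = 6 or x = -5.

x = -5, x = 3, x = 6


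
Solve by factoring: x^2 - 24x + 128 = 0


We need two numbers that multiply to 128 and add to -24.
Those numbers are -16 and -8 (since (-16) * (-8) = 128 and (-16) + (-8) = -24).
So x^2 - 24x + 128 = (x - 16)(x - 8) = 0
Setting each factor to zero: x = 16 or x = 8

x = 8, x = 16


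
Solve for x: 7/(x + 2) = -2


Multiply both sides by (x + 2): 7 = -2(x + 2)
Distribute: 7 = -2x - 4
-2x = 7 + 4 = 11
x = -11/2

x = -11/2


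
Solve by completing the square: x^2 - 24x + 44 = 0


Start: x^2 - 24x + 44 = 0
Move constant: x^2 - 24x = -44
Half of -24 is -12, squared is 144
Add 144 to both sides: x^2 - 24x + 144 = 100
(x - 12)^2 = 100
x - 12 = ±10
x = 12 + 10 = 22 or x = 12 - 10 = 2

x = 2, x = 22


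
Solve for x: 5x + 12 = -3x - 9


Starting with: 5x + 12 = -3x - 9
Move all x terms to left: (5 + 3)x = -9 - 12
Simplify: 8x = -21
Divide both sides by 8: x = -21/8

x = -21/8


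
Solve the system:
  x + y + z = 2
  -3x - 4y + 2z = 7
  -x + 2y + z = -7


Using Cramer's rule. Expand each determinant along the first row.
D  = 1*[(-4)*1 - 2*2] - 1*[(-3)*1 - 2*(-1)] + 1*[(-3)*2 - (-4)*(-1)]
  = 1*(-8) - 1*(-1) + 1*(-10) = -17
Dx = 2*[(-4)*1 - 2*2] - 1*[7*1 - 2*(-7)] + 1*[7*2 - (-4)*(-7)]
  = 2*(-8) - 1*(21) + 1*(-14) = -51
Dy = 1*[7*1 - 2*(-7)] - 2*[(-3)*1 - 2*(-1)] + 1*[(-3)*(-7) - 7*(-1)]
  = 1*(21) - 2*(-1) + 1*(28) = 51
Dz = 1*[(-4)*(-7) - 7*2] - 1*[(-3)*(-7) - 7*(-1)] + 2*[(-3)*2 - (-4)*(-1)]
  = 1*(14) - 1*(28) + 2*(-10) = -34
x = Dx/D = -51/-17 = 3, y = Dy/D = 51/-17 = -3, z = Dz/D = -34/-17 = 2
Check eq1: (1)(3) + (1)(-3) + (1)(2) = 2 = 2 ✓
Check eq2: (-3)(3) + (-4)(-3) + (2)(2) = 7 = 7 ✓
Check eq3: (-1)(3) + (2)(-3) + (1)(2) = -7 = -7 ✓

x = 3, y = -3, z = 2


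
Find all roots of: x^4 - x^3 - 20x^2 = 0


The lowest-degree term is x^2, so x = 0 is a root with multiplicity 2. Factor out x^2:
  x^2 - x - 20 = 0
Solve the quadratic x^2 - x - 20 = 0: discriminant = (-1)^2 - 4(1)(-20) = 1 + 80 = 81.
sqrt(81) = 9, so x = (1 ± 9)/2: x = 5 or x = -4.
Collecting all roots found:

x = -4, x = 0 (multiplicity 2), x = 5


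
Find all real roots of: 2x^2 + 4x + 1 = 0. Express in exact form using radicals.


Using the quadratic formula: x = (-b ± sqrt(b^2 - 4ac)) / (2a)
Here a = 2, b = 4, c = 1
Discriminant = b^2 - 4ac = 4^2 - 4(2)(1) = 16 - 8 = 8
Since discriminant = 8 > 0, there are two real roots.
x = (-4 ± 2*sqrt(2)) / 4
Simplifying: x = (-2 ± sqrt(2)) / 2
Numerically: x ≈ -0.2929 or x ≈ -1.7071

x = (-2 + sqrt(2)) / 2 or x = (-2 - sqrt(2)) / 2


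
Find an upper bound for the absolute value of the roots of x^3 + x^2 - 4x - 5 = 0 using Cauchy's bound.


Cauchy's bound: all roots r satisfy |r| <= 1 + max(|a_i/a_n|) for i = 0,...,n-1
where a_n is the leading coefficient.

Coefficients: [1, 1, -4, -5]
Leading coefficient a_n = 1
Ratios |a_i/a_n|: 1, 4, 5
Maximum ratio: 5
Cauchy's bound: |r| <= 1 + 5 = 6

Upper bound = 6


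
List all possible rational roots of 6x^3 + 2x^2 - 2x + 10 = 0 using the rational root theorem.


Rational root theorem: possible roots are ±p/q where:
  p divides the constant term (10): p ∈ {1, 2, 5, 10}
  q divides the leading coefficient (6): q ∈ {1, 2, 3, 6}

All possible rational roots: -10, -5, -10/3, -5/2, -2, -5/3, -1, -5/6, -2/3, -1/2, -1/3, -1/6, 1/6, 1/3, 1/2, 2/3, 5/6, 1, 5/3, 2, 5/2, 10/3, 5, 10

-10, -5, -10/3, -5/2, -2, -5/3, -1, -5/6, -2/3, -1/2, -1/3, -1/6, 1/6, 1/3, 1/2, 2/3, 5/6, 1, 5/3, 2, 5/2, 10/3, 5, 10


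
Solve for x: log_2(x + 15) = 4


Convert to exponential form: x + 15 = 2^4 = 16
x = 16 - 15 = 1
Check: log_2(1 + 15) = log_2(16) = log_2(16) = 4 ✓

x = 1


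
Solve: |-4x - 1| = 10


An absolute value equation |expr| = 10 gives two cases:
Case 1: -4x - 1 = 10
  -4x = 11, so x = -11/4
Case 2: -4x - 1 = -10
  -4x = -9, so x = 9/4

x = -11/4, x = 9/4


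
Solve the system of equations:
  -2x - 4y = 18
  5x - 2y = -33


Using Cramer's rule:
Determinant D = (-2)(-2) - (5)(-4) = 4 + 20 = 24
Dx = (18)(-2) - (-33)(-4) = -36 - 132 = -168
Dy = (-2)(-33) - (5)(18) = 66 - 90 = -24
x = Dx/D = -168/24 = -7
y = Dy/D = -24/24 = -1

x = -7, y = -1


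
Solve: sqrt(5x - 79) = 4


Square both sides: 5x - 79 = 4^2 = 16
5x = 16 + 79 = 95
x = 19
Check: sqrt(5*19 - 79) = sqrt(16) = 4 ✓

x = 19


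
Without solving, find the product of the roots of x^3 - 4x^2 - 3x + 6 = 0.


By Vieta's formulas for x^3 + bx^2 + cx + d = 0:
  r1 + r2 + r3 = -b/a = 4
  r1*r2 + r1*r3 + r2*r3 = c/a = -3
  r1*r2*r3 = -d/a = -6


Product = -6


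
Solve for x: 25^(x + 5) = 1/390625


Express both sides with the same base.
1/390625 = 25^(-4)
Since the bases match, equate exponents: x + 5 = -4
So x = -4 - (5) = -9

x = -9


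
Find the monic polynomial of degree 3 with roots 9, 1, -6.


A monic polynomial with roots 9, 1, -6 is:
p(x) = (x - 9)(x - 1)(x + 6)
After multiplying by (x - 9): x - 9
After multiplying by (x - 1): x^2 - 10x + 9
After multiplying by (x + 6): x^3 - 4x^2 - 51x + 54

x^3 - 4x^2 - 51x + 54


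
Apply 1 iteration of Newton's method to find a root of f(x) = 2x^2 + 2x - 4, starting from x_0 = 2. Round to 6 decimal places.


Newton's method: x_(n+1) = x_n - f(x_n)/f'(x_n)
f(x) = 2x^2 + 2x - 4
f'(x) = 4x + 2

Iteration 1:
  f(2.000000) = 8.000000
  f'(2.000000) = 10.000000
  x_1 = 2.000000 - (8.000000)/(10.000000) = 1.200000

x_1 = 1.200000


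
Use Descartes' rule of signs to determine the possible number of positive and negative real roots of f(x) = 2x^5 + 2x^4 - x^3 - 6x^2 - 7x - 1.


Descartes' rule of signs:

For positive roots, count sign changes in f(x) = 2x^5 + 2x^4 - x^3 - 6x^2 - 7x - 1:
Signs of coefficients: +, +, -, -, -, -
Number of sign changes: 1
Possible positive real roots: 1

For negative roots, examine f(-x) = -2x^5 + 2x^4 + x^3 - 6x^2 + 7x - 1:
Signs of coefficients: -, +, +, -, +, -
Number of sign changes: 4
Possible negative real roots: 4, 2, 0

Positive roots: 1; Negative roots: 4 or 2 or 0


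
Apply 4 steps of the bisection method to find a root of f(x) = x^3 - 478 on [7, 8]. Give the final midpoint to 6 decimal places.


f(x) = x^3 - 478
f(7) = -135 < 0
f(8) = 34 > 0

Step 1: midpoint = (7.000000 + 8.000000)/2 = 7.500000
  f(7.500000) = -56.125000
  f(mid) < 0, so root is in [7.500000, 8.000000]

Step 2: midpoint = (7.500000 + 8.000000)/2 = 7.750000
  f(7.750000) = -12.515625
  f(mid) < 0, so root is in [7.750000, 8.000000]

Step 3: midpoint = (7.750000 + 8.000000)/2 = 7.875000
  f(7.875000) = 10.373047
  f(mid) > 0, so root is in [7.750000, 7.875000]

Step 4: midpoint = (7.750000 + 7.875000)/2 = 7.812500
  f(7.812500) = -1.162842
  f(mid) < 0, so root is in [7.812500, 7.875000]

midpoint = 7.812500


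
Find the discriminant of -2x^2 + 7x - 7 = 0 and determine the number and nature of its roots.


For ax^2 + bx + c = 0, discriminant D = b^2 - 4ac
Here a = -2, b = 7, c = -7
D = (7)^2 - 4(-2)(-7) = 49 - 56 = -7

D = -7 < 0
The equation has no real roots (2 complex conjugate roots).

Discriminant = -7, no real roots (2 complex conjugate roots)


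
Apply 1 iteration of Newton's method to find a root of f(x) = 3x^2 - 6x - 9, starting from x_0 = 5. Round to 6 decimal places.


Newton's method: x_(n+1) = x_n - f(x_n)/f'(x_n)
f(x) = 3x^2 - 6x - 9
f'(x) = 6x - 6

Iteration 1:
  f(5.000000) = 36.000000
  f'(5.000000) = 24.000000
  x_1 = 5.000000 - (36.000000)/(24.000000) = 3.500000

x_1 = 3.500000


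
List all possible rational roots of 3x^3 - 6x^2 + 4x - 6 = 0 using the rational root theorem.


Rational root theorem: possible roots are ±p/q where:
  p divides the constant term (-6): p ∈ {1, 2, 3, 6}
  q divides the leading coefficient (3): q ∈ {1, 3}

All possible rational roots: -6, -3, -2, -1, -2/3, -1/3, 1/3, 2/3, 1, 2, 3, 6

-6, -3, -2, -1, -2/3, -1/3, 1/3, 2/3, 1, 2, 3, 6


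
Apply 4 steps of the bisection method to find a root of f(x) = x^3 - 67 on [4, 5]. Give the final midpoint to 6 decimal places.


f(x) = x^3 - 67
f(4) = -3 < 0
f(5) = 58 > 0

Step 1: midpoint = (4.000000 + 5.000000)/2 = 4.500000
  f(4.500000) = 24.125000
  f(mid) > 0, so root is in [4.000000, 4.500000]

Step 2: midpoint = (4.000000 + 4.500000)/2 = 4.250000
  f(4.250000) = 9.765625
  f(mid) > 0, so root is in [4.000000, 4.250000]

Step 3: midpoint = (4.000000 + 4.250000)/2 = 4.125000
  f(4.125000) = 3.189453
  f(mid) > 0, so root is in [4.000000, 4.125000]

Step 4: midpoint = (4.000000 + 4.125000)/2 = 4.062500
  f(4.062500) = 0.047119
  f(mid) > 0, so root is in [4.000000, 4.062500]

midpoint = 4.062500


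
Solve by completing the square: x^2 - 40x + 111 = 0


Start: x^2 - 40x + 111 = 0
Move constant: x^2 - 40x = -111
Half of -40 is -20, squared is 400
Add 400 to both sides: x^2 - 40x + 400 = 289
(x - 20)^2 = 289
x - 20 = ±17
x = 20 + 17 = 37 or x = 20 - 17 = 3

x = 3, x = 37


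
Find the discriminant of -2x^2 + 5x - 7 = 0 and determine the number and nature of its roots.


For ax^2 + bx + c = 0, discriminant D = b^2 - 4ac
Here a = -2, b = 5, c = -7
D = (5)^2 - 4(-2)(-7) = 25 - 56 = -31

D = -31 < 0
The equation has no real roots (2 complex conjugate roots).

Discriminant = -31, no real roots (2 complex conjugate roots)


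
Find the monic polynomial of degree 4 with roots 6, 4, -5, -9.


A monic polynomial with roots 6, 4, -5, -9 is:
p(x) = (x - 6)(x - 4)(x + 5)(x + 9)
After multiplying by (x - 6): x - 6
After multiplying by (x - 4): x^2 - 10x + 24
After multiplying by (x + 5): x^3 - 5x^2 - 26x + 120
After multiplying by (x + 9): x^4 + 4x^3 - 71x^2 - 114x + 1080

x^4 + 4x^3 - 71x^2 - 114x + 1080


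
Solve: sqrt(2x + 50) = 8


Square both sides: 2x + 50 = 8^2 = 64
2x = 64 - 50 = 14
x = 7
Check: sqrt(2*7 + 50) = sqrt(64) = 8 ✓

x = 7


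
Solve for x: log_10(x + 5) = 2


Convert to exponential form: x + 5 = 10^2 = 100
x = 100 - 5 = 95
Check: log_10(95 + 5) = log_10(100) = log_10(100) = 2 ✓

x = 95


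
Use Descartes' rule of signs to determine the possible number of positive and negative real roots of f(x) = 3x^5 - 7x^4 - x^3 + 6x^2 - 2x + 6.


Descartes' rule of signs:

For positive roots, count sign changes in f(x) = 3x^5 - 7x^4 - x^3 + 6x^2 - 2x + 6:
Signs of coefficients: +, -, -, +, -, +
Number of sign changes: 4
Possible positive real roots: 4, 2, 0

For negative roots, examine f(-x) = -3x^5 - 7x^4 + x^3 + 6x^2 + 2x + 6:
Signs of coefficients: -, -, +, +, +, +
Number of sign changes: 1
Possible negative real roots: 1

Positive roots: 4 or 2 or 0; Negative roots: 1


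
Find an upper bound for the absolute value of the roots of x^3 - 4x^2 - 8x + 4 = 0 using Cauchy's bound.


Cauchy's bound: all roots r satisfy |r| <= 1 + max(|a_i/a_n|) for i = 0,...,n-1
where a_n is the leading coefficient.

Coefficients: [1, -4, -8, 4]
Leading coefficient a_n = 1
Ratios |a_i/a_n|: 4, 8, 4
Maximum ratio: 8
Cauchy's bound: |r| <= 1 + 8 = 9

Upper bound = 9


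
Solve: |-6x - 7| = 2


An absolute value equation |expr| = 2 gives two cases:
Case 1: -6x - 7 = 2
  -6x = 9, so x = -3/2
Case 2: -6x - 7 = -2
  -6x = 5, so x = -5/6

x = -3/2, x = -5/6


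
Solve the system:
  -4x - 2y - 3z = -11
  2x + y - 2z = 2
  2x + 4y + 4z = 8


Using Cramer's rule. Expand each determinant along the first row.
D  = (-4)*[1*4 - (-2)*4] - (-2)*[2*4 - (-2)*2] + (-3)*[2*4 - 1*2]
  = (-4)*(12) - (-2)*(12) + (-3)*(6) = -42
Dx = (-11)*[1*4 - (-2)*4] - (-2)*[2*4 - (-2)*8] + (-3)*[2*4 - 1*8]
  = (-11)*(12) - (-2)*(24) + (-3)*(0) = -84
Dy = (-4)*[2*4 - (-2)*8] - (-11)*[2*4 - (-2)*2] + (-3)*[2*8 - 2*2]
  = (-4)*(24) - (-11)*(12) + (-3)*(12) = 0
Dz = (-4)*[1*8 - 2*4] - (-2)*[2*8 - 2*2] + (-11)*[2*4 - 1*2]
  = (-4)*(0) - (-2)*(12) + (-11)*(6) = -42
x = Dx/D = -84/-42 = 2, y = Dy/D = 0/-42 = 0, z = Dz/D = -42/-42 = 1
Check eq1: (-4)(2) + (-2)(0) + (-3)(1) = -11 = -11 ✓
Check eq2: (2)(2) + (1)(0) + (-2)(1) = 2 = 2 ✓
Check eq3: (2)(2) + (4)(0) + (4)(1) = 8 = 8 ✓

x = 2, y = 0, z = 1


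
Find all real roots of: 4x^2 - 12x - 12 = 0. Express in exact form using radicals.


Using the quadratic formula: x = (-b ± sqrt(b^2 - 4ac)) / (2a)
Here a = 4, b = -12, c = -12
Discriminant = b^2 - 4ac = (-12)^2 - 4(4)(-12) = 144 + 192 = 336
Since discriminant = 336 > 0, there are two real roots.
x = (12 ± 4*sqrt(21)) / 8
Simplifying: x = (3 ± sqrt(21)) / 2
Numerically: x ≈ 3.7913 or x ≈ -0.7913

x = (3 + sqrt(21)) / 2 or x = (3 - sqrt(21)) / 2


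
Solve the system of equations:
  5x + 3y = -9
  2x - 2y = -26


Using Cramer's rule:
Determinant D = (5)(-2) - (2)(3) = -10 - 6 = -16
Dx = (-9)(-2) - (-26)(3) = 18 + 78 = 96
Dy = (5)(-26) - (2)(-9) = -130 + 18 = -112
x = Dx/D = 96/-16 = -6
y = Dy/D = -112/-16 = 7

x = -6, y = 7


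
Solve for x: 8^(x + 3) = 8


Express both sides with the same base.
8 = 8^1
Since the bases match, equate exponents: x + 3 = 1
So x = 1 - (3) = -2

x = -2


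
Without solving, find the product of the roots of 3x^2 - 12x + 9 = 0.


By Vieta's formulas for ax^2 + bx + c = 0:
  Sum of roots = -b/a
  Product of roots = c/a

Here a = 3, b = -12, c = 9
Sum = -(-12)/3 = 4
Product = 9/3 = 3

Product = 3


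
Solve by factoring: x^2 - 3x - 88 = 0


We need two numbers that multiply to -88 and add to -3.
Those numbers are 8 and -11 (since 8 * (-11) = -88 and 8 + (-11) = -3).
So x^2 - 3x - 88 = (x + 8)(x - 11) = 0
Setting each factor to zero: x = -8 or x = 11

x = -8, x = 11


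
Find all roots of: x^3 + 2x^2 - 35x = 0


The constant term is 0, so x = 0 is a root. Factor out x:
  x^2 + 2x - 35 = 0
Solve the quadratic x^2 + 2x - 35 = 0: discriminant = 2^2 - 4(1)(-35) = 4 + 140 = 144.
sqrt(144) = 12, so x = (-2 ± 12)/2: x = 5 or x = -7.
Collecting all roots found:

x = -7, x = 0, x = 5


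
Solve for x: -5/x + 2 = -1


Subtract 2 from both sides: -5/x = -3
Multiply both sides by x: -5 = -3 * x
Divide by -3: x = 5/3

x = 5/3


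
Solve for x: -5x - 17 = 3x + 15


Starting with: -5x - 17 = 3x + 15
Move all x terms to left: (-5 - 3)x = 15 + 17
Simplify: -8x = 32
Divide both sides by -8: x = -4

x = -4


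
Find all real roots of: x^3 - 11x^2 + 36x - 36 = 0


Let p(x) = x^3 - 11x^2 + 36x - 36. By the rational root theorem (leading coefficient 1), any rational root is an integer divisor of 36: try ±1, ±2, ... in turn.
Test x = 1: value = -10 ≠ 0.
Test x = -1: value = -84 ≠ 0.
Test x = 2: value = 0 ✓, so (x - 2) is a factor.
Synthetic division by (x - 2): bring down 1; 1(2) - 11 = -9; (-9)(2) + 36 = 18; 18(2) - 36 = 0 → quotient x^2 - 9x + 18, remainder 0.
Solve the quadratic x^2 - 9x + 18 = 0: discriminant = (-9)^2 - 4(1)(18) = 81 - 72 = 9.
sqrt(9) = 3, so x = (9 ± 3)/2: x = 6 or x = 3.

x = 2, x = 3, x = 6


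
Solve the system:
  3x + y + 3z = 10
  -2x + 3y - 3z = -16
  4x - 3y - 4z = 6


Using Cramer's rule. Expand each determinant along the first row.
D  = 3*[3*(-4) - (-3)*(-3)] - 1*[(-2)*(-4) - (-3)*4] + 3*[(-2)*(-3) - 3*4]
  = 3*(-21) - 1*(20) + 3*(-6) = -101
Dx = 10*[3*(-4) - (-3)*(-3)] - 1*[(-16)*(-4) - (-3)*6] + 3*[(-16)*(-3) - 3*6]
  = 10*(-21) - 1*(82) + 3*(30) = -202
Dy = 3*[(-16)*(-4) - (-3)*6] - 10*[(-2)*(-4) - (-3)*4] + 3*[(-2)*6 - (-16)*4]
  = 3*(82) - 10*(20) + 3*(52) = 202
Dz = 3*[3*6 - (-16)*(-3)] - 1*[(-2)*6 - (-16)*4] + 10*[(-2)*(-3) - 3*4]
  = 3*(-30) - 1*(52) + 10*(-6) = -202
x = Dx/D = -202/-101 = 2, y = Dy/D = 202/-101 = -2, z = Dz/D = -202/-101 = 2
Check eq1: (3)(2) + (1)(-2) + (3)(2) = 10 = 10 ✓
Check eq2: (-2)(2) + (3)(-2) + (-3)(2) = -16 = -16 ✓
Check eq3: (4)(2) + (-3)(-2) + (-4)(2) = 6 = 6 ✓

x = 2, y = -2, z = 2


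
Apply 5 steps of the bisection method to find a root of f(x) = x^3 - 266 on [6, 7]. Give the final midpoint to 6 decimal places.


f(x) = x^3 - 266
f(6) = -50 < 0
f(7) = 77 > 0

Step 1: midpoint = (6.000000 + 7.000000)/2 = 6.500000
  f(6.500000) = 8.625000
  f(mid) > 0, so root is in [6.000000, 6.500000]

Step 2: midpoint = (6.000000 + 6.500000)/2 = 6.250000
  f(6.250000) = -21.859375
  f(mid) < 0, so root is in [6.250000, 6.500000]

Step 3: midpoint = (6.250000 + 6.500000)/2 = 6.375000
  f(6.375000) = -6.916016
  f(mid) < 0, so root is in [6.375000, 6.500000]

Step 4: midpoint = (6.375000 + 6.500000)/2 = 6.437500
  f(6.437500) = 0.779053
  f(mid) > 0, so root is in [6.375000, 6.437500]

Step 5: midpoint = (6.375000 + 6.437500)/2 = 6.406250
  f(6.406250) = -3.087250
  f(mid) < 0, so root is in [6.406250, 6.437500]

midpoint = 6.406250


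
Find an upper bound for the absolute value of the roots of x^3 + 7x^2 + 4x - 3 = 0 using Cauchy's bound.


Cauchy's bound: all roots r satisfy |r| <= 1 + max(|a_i/a_n|) for i = 0,...,n-1
where a_n is the leading coefficient.

Coefficients: [1, 7, 4, -3]
Leading coefficient a_n = 1
Ratios |a_i/a_n|: 7, 4, 3
Maximum ratio: 7
Cauchy's bound: |r| <= 1 + 7 = 8

Upper bound = 8


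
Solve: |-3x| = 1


An absolute value equation |expr| = 1 gives two cases:
Case 1: -3x = 1
  -3x = 1, so x = -1/3
Case 2: -3x = -1
  -3x = -1, so x = 1/3

x = -1/3, x = 1/3


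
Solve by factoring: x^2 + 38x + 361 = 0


We need two numbers that multiply to 361 and add to 38.
Those numbers are 19 and 19 (since 19 * 19 = 361 and 19 + 19 = 38).
So x^2 + 38x + 361 = (x + 19)(x + 19) = 0
Setting each factor to zero: x = -19 or x = -19

x = -19


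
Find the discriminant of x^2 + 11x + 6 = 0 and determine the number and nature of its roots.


For ax^2 + bx + c = 0, discriminant D = b^2 - 4ac
Here a = 1, b = 11, c = 6
D = (11)^2 - 4(1)(6) = 121 - 24 = 97

D = 97 > 0 but not a perfect square
The equation has 2 distinct real irrational roots.

Discriminant = 97, 2 distinct real irrational roots


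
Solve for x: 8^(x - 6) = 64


Express both sides with the same base.
64 = 8^2
Since the bases match, equate exponents: x - 6 = 2
So x = 2 - (-6) = 8

x = 8


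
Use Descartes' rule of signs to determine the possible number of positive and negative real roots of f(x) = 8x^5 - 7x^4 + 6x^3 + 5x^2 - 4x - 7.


Descartes' rule of signs:

For positive roots, count sign changes in f(x) = 8x^5 - 7x^4 + 6x^3 + 5x^2 - 4x - 7:
Signs of coefficients: +, -, +, +, -, -
Number of sign changes: 3
Possible positive real roots: 3, 1

For negative roots, examine f(-x) = -8x^5 - 7x^4 - 6x^3 + 5x^2 + 4x - 7:
Signs of coefficients: -, -, -, +, +, -
Number of sign changes: 2
Possible negative real roots: 2, 0

Positive roots: 3 or 1; Negative roots: 2 or 0


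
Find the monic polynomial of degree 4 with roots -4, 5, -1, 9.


A monic polynomial with roots -4, 5, -1, 9 is:
p(x) = (x + 4)(x - 5)(x + 1)(x - 9)
After multiplying by (x + 4): x + 4
After multiplying by (x - 5): x^2 - x - 20
After multiplying by (x + 1): x^3 - 21x - 20
After multiplying by (x - 9): x^4 - 9x^3 - 21x^2 + 169x + 180

x^4 - 9x^3 - 21x^2 + 169x + 180


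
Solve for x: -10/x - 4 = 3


Subtract -4 from both sides: -10/x = 7
Multiply both sides by x: -10 = 7 * x
Divide by 7: x = -10/7

x = -10/7


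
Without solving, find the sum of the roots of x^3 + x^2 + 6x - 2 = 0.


By Vieta's formulas for x^3 + bx^2 + cx + d = 0:
  r1 + r2 + r3 = -b/a = -1
  r1*r2 + r1*r3 + r2*r3 = c/a = 6
  r1*r2*r3 = -d/a = 2


Sum = -1


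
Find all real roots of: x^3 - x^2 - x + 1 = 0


Let p(x) = x^3 - x^2 - x + 1. By the rational root theorem (leading coefficient 1), any rational root is an integer divisor of 1: try ±1, ±2, ... in turn.
Test x = 1: value = 0 ✓, so (x - 1) is a factor.
Synthetic division by (x - 1): bring down 1; 1(1) - 1 = 0; 0(1) - 1 = -1; (-1)(1) + 1 = 0 → quotient x^2 - 1, remainder 0.
Solve the quadratic x^2 - 1 = 0: discriminant = 0^2 - 4(1)(-1) = 0 + 4 = 4.
sqrt(4) = 2, so x = (0 ± 2)/2: x = 1 or x = -1.

x = -1, x = 1 (multiplicity 2)
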